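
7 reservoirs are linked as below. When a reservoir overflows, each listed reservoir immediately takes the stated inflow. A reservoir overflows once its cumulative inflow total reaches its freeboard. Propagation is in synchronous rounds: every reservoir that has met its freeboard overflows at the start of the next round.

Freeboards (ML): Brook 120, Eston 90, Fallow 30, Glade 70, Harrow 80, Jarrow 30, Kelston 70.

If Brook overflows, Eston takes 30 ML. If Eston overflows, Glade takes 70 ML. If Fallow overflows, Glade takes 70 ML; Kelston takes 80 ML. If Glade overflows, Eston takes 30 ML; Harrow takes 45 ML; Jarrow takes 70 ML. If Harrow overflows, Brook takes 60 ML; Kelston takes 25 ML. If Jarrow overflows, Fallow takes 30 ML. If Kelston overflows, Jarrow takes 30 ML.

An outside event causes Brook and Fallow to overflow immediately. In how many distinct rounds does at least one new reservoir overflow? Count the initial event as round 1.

Round 1 — Brook, Fallow overflow (initial).
  Eston: +30 → 30 < 90
  Glade: +70 → 70 ≥ 70
  Kelston: +80 → 80 ≥ 70
Round 2 — Glade, Kelston overflow.
  Eston: +30 → 60 < 90
  Harrow: +45 → 45 < 80
  Jarrow: +70+30 → 100 ≥ 30
Round 3 — Jarrow overflows.
No further overflows.

3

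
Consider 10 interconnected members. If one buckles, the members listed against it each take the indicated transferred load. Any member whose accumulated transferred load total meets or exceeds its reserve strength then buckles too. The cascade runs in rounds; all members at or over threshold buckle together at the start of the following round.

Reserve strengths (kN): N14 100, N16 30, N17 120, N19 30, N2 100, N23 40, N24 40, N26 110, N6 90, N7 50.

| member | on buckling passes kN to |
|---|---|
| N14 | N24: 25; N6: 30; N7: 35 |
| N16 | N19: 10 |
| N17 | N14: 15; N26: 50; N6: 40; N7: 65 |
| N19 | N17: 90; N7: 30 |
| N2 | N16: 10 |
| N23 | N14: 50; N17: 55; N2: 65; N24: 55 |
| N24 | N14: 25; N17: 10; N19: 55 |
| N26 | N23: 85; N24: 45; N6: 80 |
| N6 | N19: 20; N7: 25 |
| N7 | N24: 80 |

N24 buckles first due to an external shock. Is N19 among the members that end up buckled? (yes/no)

Round 1 — N24 buckles (initial).
  N14: +25 → 25 < 100
  N17: +10 → 10 < 120
  N19: +55 → 55 ≥ 30
Round 2 — N19 buckles.
  N17: +90 → 100 < 120
  N7: +30 → 30 < 50
No further bucklings.

yes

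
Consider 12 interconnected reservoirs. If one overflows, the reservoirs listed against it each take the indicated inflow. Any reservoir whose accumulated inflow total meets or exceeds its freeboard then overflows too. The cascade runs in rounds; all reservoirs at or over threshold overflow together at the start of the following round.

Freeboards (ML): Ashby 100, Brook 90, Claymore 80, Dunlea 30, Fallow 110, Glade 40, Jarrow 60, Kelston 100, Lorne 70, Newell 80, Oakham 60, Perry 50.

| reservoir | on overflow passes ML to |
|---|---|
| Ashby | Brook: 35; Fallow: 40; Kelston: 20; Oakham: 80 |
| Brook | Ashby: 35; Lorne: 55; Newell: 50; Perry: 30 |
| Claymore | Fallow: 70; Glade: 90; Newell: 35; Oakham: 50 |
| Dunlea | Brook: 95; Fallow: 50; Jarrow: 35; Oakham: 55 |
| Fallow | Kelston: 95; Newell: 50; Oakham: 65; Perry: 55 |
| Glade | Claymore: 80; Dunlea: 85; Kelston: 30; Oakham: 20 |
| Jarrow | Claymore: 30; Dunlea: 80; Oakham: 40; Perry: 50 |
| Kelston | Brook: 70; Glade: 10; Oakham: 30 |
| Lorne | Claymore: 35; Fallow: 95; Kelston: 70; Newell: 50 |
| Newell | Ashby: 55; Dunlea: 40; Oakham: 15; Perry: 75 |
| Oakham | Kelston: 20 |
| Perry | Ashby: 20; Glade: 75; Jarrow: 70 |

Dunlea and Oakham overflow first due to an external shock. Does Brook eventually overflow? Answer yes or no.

Round 1 — Dunlea, Oakham overflow (initial).
  Brook: +95 → 95 ≥ 90
  Fallow: +50 → 50 < 110
  Jarrow: +35 → 35 < 60
  Kelston: +20 → 20 < 100
Round 2 — Brook overflows.
  Ashby: +35 → 35 < 100
  Lorne: +55 → 55 < 70
  Newell: +50 → 50 < 80
  Perry: +30 → 30 < 50
No further overflows.

yes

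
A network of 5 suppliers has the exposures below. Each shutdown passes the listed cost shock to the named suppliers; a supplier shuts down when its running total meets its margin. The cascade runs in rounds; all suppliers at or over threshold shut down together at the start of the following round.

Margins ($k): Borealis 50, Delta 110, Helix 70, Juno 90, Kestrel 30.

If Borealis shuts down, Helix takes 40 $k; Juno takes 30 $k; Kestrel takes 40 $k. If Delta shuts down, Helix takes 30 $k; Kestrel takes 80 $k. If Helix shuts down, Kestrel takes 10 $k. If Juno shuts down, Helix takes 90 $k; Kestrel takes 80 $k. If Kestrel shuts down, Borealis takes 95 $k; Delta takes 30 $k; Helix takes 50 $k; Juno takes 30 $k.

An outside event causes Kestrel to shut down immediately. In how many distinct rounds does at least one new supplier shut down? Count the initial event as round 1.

3

Round 1 — Kestrel shuts down (initial).
  Borealis: +95 → 95 ≥ 50
  Delta: +30 → 30 < 110
  Helix: +50 → 50 < 70
  Juno: +30 → 30 < 90
Round 2 — Borealis shuts down.
  Helix: +40 → 90 ≥ 70
  Juno: +30 → 60 < 90
Round 3 — Helix shuts down.
No further shutdowns.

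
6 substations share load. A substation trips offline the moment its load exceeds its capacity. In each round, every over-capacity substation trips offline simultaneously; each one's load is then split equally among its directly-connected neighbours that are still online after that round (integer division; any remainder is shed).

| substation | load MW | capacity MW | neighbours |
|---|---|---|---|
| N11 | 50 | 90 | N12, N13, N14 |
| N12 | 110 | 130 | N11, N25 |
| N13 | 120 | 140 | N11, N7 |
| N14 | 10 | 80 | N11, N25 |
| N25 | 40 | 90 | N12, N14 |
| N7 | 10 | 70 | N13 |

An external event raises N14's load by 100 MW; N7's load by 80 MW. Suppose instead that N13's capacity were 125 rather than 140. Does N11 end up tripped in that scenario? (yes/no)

With N13's capacity at 125:
Round 1 — N14 at 110 > 80; N7 at 90 > 70. N14, N7 trip offline.
  N14 sheds 110 MW to N11, N25: 55 each.
    N11: 50+55 = 105 > 90
    N25: 40+55 = 95 > 90
  N7 sheds 90 MW to N13: 90 each.
    N13: 120+90 = 210 > 125
Round 2 — N11, N13, N25 trip offline.
  N11 sheds 105 MW to N12: 105 each.
    N12: 110+105 = 215 > 130
  N13 sheds 210 MW: no online neighbours, lost.
  N25 sheds 95 MW to N12: 95 each.
    N12: 215+95 = 310 > 130
Round 3 — N12 trips offline.
  N12 sheds 310 MW: no online neighbours, lost.
No further trips.

yes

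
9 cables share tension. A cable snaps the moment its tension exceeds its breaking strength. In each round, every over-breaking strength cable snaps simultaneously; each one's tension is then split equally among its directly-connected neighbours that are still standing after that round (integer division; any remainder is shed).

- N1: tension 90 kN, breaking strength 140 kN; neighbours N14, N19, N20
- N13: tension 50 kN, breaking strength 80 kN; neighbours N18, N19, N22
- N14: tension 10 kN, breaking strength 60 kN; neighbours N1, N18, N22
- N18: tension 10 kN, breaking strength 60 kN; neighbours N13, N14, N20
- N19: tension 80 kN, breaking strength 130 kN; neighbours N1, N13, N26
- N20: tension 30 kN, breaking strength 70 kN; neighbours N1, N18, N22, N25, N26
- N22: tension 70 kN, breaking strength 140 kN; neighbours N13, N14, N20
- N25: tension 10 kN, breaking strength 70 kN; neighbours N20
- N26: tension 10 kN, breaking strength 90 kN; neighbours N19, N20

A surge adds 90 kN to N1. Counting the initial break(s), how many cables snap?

8

Round 1 — N1 at 180 > 140. N1 snaps.
  N1 sheds 180 kN to N14, N19, N20: 60 each.
    N14: 10+60 = 70 > 60
    N19: 80+60 = 140 > 130
    N20: 30+60 = 90 > 70
Round 2 — N14, N19, N20 snap.
  N14 sheds 70 kN to N18, N22: 35 each.
    N18: 10+35 = 45 ≤ 60
    N22: 70+35 = 105 ≤ 140
  N19 sheds 140 kN to N13, N26: 70 each.
    N13: 50+70 = 120 > 80
    N26: 10+70 = 80 ≤ 90
  N20 sheds 90 kN to N18, N22, N25, N26: 22 each (2 lost).
    N18: 45+22 = 67 > 60
    N22: 105+22 = 127 ≤ 140
    N25: 10+22 = 32 ≤ 70
    N26: 80+22 = 102 > 90
Round 3 — N13, N18, N26 snap.
  N13 sheds 120 kN to N22: 120 each.
    N22: 127+120 = 247 > 140
  N18 sheds 67 kN: no online neighbours, lost.
  N26 sheds 102 kN: no online neighbours, lost.
Round 4 — N22 snaps.
  N22 sheds 247 kN: no online neighbours, lost.
No further breaks.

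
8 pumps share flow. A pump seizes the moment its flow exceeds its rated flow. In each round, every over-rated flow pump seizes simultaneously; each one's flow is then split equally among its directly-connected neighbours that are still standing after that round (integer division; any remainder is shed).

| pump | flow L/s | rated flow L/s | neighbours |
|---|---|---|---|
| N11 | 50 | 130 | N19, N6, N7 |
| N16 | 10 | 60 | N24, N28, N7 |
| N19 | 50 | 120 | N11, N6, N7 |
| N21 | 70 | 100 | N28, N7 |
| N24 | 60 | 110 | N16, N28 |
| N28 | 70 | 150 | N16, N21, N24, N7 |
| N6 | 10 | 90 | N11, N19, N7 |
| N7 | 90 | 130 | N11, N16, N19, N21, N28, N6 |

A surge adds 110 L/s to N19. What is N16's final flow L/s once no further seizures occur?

38

Round 1 — N19 at 160 > 120. N19 seizes.
  N19 sheds 160 L/s to N11, N6, N7: 53 each (1 lost).
    N11: 50+53 = 103 ≤ 130
    N6: 10+53 = 63 ≤ 90
    N7: 90+53 = 143 > 130
Round 2 — N7 seizes.
  N7 sheds 143 L/s to N11, N16, N21, N28, N6: 28 each (3 lost).
    N11: 103+28 = 131 > 130
    N16: 10+28 = 38 ≤ 60
    N21: 70+28 = 98 ≤ 100
    N28: 70+28 = 98 ≤ 150
    N6: 63+28 = 91 > 90
Round 3 — N11, N6 seize.
  N11 sheds 131 L/s: no online neighbours, lost.
  N6 sheds 91 L/s: no online neighbours, lost.
No further seizures.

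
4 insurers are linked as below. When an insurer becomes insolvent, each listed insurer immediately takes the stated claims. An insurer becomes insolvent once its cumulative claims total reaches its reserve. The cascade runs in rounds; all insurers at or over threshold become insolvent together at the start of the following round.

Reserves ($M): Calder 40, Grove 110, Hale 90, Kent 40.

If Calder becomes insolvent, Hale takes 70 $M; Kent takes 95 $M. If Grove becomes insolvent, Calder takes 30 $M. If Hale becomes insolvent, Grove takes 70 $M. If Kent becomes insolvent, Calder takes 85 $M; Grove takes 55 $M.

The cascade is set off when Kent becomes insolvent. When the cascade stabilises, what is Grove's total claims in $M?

Round 1 — Kent becomes insolvent (initial).
  Calder: +85 → 85 ≥ 40
  Grove: +55 → 55 < 110
Round 2 — Calder becomes insolvent.
  Hale: +70 → 70 < 90
No further insolvencies.

55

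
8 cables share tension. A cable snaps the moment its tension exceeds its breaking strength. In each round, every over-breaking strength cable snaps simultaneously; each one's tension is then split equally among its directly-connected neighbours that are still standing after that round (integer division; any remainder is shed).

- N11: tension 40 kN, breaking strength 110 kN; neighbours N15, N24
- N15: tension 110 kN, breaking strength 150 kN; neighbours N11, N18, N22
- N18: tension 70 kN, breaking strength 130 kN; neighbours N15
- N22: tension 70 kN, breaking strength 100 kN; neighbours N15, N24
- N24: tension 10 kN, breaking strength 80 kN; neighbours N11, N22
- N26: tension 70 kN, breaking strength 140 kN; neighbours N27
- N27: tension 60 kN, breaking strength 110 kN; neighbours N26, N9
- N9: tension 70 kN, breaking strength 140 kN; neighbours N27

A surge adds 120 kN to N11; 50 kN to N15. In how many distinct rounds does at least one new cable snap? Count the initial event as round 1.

2

Round 1 — N11 at 160 > 110; N15 at 160 > 150. N11, N15 snap.
  N11 sheds 160 kN to N24: 160 each.
    N24: 10+160 = 170 > 80
  N15 sheds 160 kN to N18, N22: 80 each.
    N18: 70+80 = 150 > 130
    N22: 70+80 = 150 > 100
Round 2 — N18, N22, N24 snap.
  N18 sheds 150 kN: no online neighbours, lost.
  N22 sheds 150 kN: no online neighbours, lost.
  N24 sheds 170 kN: no online neighbours, lost.
No further breaks.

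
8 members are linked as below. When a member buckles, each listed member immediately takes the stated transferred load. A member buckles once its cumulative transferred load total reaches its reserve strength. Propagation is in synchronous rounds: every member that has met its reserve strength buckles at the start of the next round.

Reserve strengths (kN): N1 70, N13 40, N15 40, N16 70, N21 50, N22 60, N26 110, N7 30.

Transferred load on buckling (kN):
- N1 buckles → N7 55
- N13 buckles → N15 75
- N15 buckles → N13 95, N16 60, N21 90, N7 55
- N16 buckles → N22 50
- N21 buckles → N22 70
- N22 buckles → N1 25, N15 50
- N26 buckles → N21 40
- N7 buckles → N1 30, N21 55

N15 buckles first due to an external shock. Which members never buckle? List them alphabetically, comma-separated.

Round 1 — N15 buckles (initial).
  N13: +95 → 95 ≥ 40
  N16: +60 → 60 < 70
  N21: +90 → 90 ≥ 50
  N7: +55 → 55 ≥ 30
Round 2 — N13, N21, N7 buckle.
  N1: +30 → 30 < 70
  N22: +70 → 70 ≥ 60
Round 3 — N22 buckles.
  N1: +25 → 55 < 70
No further bucklings.

N1, N16, N26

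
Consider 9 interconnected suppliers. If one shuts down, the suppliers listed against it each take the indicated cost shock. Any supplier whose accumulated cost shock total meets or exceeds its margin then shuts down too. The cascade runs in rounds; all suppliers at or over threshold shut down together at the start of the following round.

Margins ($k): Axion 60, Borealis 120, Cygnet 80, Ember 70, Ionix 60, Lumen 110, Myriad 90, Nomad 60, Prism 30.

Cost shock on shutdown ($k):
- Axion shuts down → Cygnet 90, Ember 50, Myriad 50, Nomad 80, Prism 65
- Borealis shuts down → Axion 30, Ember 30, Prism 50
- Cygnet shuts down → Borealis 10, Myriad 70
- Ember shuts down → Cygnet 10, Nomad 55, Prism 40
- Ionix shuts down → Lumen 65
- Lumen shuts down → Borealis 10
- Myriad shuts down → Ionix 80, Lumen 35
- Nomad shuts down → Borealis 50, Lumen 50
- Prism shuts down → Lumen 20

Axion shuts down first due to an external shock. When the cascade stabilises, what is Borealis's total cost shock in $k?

70

Round 1 — Axion shuts down (initial).
  Cygnet: +90 → 90 ≥ 80
  Ember: +50 → 50 < 70
  Myriad: +50 → 50 < 90
  Nomad: +80 → 80 ≥ 60
  Prism: +65 → 65 ≥ 30
Round 2 — Cygnet, Nomad, Prism shut down.
  Borealis: +10+50 → 60 < 120
  Lumen: +50+20 → 70 < 110
  Myriad: +70 → 120 ≥ 90
Round 3 — Myriad shuts down.
  Ionix: +80 → 80 ≥ 60
  Lumen: +35 → 105 < 110
Round 4 — Ionix shuts down.
  Lumen: +65 → 170 ≥ 110
Round 5 — Lumen shuts down.
  Borealis: +10 → 70 < 120
No further shutdowns.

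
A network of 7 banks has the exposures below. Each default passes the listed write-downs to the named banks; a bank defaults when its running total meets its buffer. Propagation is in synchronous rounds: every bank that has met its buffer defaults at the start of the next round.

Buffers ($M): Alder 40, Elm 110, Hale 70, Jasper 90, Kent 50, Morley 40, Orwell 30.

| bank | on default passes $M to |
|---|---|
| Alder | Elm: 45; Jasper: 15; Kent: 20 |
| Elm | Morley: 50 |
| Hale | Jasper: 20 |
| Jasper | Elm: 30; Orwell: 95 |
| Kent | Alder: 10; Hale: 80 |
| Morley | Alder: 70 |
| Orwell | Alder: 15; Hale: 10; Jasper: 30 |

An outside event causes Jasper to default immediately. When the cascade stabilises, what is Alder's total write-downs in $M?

15

Round 1 — Jasper defaults (initial).
  Elm: +30 → 30 < 110
  Orwell: +95 → 95 ≥ 30
Round 2 — Orwell defaults.
  Alder: +15 → 15 < 40
  Hale: +10 → 10 < 70
No further defaults.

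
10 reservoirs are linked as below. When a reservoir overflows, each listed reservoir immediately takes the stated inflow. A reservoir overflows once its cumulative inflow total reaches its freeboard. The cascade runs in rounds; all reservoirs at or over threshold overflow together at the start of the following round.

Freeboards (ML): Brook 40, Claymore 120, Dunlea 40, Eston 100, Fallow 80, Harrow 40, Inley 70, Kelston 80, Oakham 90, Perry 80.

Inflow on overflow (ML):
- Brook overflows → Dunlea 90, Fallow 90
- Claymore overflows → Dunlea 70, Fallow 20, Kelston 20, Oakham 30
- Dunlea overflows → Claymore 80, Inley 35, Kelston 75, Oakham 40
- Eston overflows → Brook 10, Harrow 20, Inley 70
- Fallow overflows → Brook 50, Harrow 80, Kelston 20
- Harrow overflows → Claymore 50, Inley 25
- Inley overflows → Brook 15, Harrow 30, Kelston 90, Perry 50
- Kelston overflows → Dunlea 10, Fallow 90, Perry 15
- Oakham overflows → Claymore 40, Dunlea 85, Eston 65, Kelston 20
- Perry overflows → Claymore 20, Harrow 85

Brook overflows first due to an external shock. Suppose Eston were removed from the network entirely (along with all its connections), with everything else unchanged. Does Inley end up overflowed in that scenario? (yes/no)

With Eston removed:
Round 1 — Brook overflows (initial).
  Dunlea: +90 → 90 ≥ 40
  Fallow: +90 → 90 ≥ 80
Round 2 — Dunlea, Fallow overflow.
  Claymore: +80 → 80 < 120
  Harrow: +80 → 80 ≥ 40
  Inley: +35 → 35 < 70
  Kelston: +75+20 → 95 ≥ 80
  Oakham: +40 → 40 < 90
Round 3 — Harrow, Kelston overflow.
  Claymore: +50 → 130 ≥ 120
  Inley: +25 → 60 < 70
  Perry: +15 → 15 < 80
Round 4 — Claymore overflows.
  Oakham: +30 → 70 < 90
No further overflows.

no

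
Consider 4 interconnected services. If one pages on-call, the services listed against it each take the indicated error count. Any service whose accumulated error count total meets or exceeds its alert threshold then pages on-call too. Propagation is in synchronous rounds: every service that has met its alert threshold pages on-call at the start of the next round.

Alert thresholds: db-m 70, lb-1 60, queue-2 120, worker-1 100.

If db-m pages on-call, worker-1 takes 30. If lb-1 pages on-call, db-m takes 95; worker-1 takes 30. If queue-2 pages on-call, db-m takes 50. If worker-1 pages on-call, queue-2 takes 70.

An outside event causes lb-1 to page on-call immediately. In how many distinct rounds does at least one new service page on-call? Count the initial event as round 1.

2

Round 1 — lb-1 pages on-call (initial).
  db-m: +95 → 95 ≥ 70
  worker-1: +30 → 30 < 100
Round 2 — db-m pages on-call.
  worker-1: +30 → 60 < 100
No further pages.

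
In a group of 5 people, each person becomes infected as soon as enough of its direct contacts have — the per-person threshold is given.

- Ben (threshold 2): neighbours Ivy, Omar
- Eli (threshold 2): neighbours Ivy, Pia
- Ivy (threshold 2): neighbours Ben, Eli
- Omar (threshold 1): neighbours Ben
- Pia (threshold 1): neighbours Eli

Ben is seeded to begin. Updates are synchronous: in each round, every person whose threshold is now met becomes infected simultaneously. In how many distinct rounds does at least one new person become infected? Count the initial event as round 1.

Round 1 — Ben becomes infected (initial).
Round 2 — checking thresholds:
  Ivy: 1 of 2 neighbours < 2, below threshold.
  Omar: 1 of 1 neighbours ≥ 1, becomes infected.
Round 3 — no new infections; cascade stops.

2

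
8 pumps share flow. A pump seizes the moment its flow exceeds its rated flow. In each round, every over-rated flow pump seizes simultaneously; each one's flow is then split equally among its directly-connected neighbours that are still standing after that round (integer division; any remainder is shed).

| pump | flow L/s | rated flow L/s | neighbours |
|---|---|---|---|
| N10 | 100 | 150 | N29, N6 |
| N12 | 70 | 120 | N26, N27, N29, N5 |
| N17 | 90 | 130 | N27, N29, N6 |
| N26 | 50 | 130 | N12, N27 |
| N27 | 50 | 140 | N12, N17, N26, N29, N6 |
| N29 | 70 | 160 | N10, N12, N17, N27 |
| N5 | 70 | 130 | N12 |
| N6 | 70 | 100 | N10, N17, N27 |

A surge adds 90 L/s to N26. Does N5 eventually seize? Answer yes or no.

Round 1 — N26 at 140 > 130. N26 seizes.
  N26 sheds 140 L/s to N12, N27: 70 each.
    N12: 70+70 = 140 > 120
    N27: 50+70 = 120 ≤ 140
Round 2 — N12 seizes.
  N12 sheds 140 L/s to N27, N29, N5: 46 each (2 lost).
    N27: 120+46 = 166 > 140
    N29: 70+46 = 116 ≤ 160
    N5: 70+46 = 116 ≤ 130
Round 3 — N27 seizes.
  N27 sheds 166 L/s to N17, N29, N6: 55 each (1 lost).
    N17: 90+55 = 145 > 130
    N29: 116+55 = 171 > 160
    N6: 70+55 = 125 > 100
Round 4 — N17, N29, N6 seize.
  N17 sheds 145 L/s: no online neighbours, lost.
  N29 sheds 171 L/s to N10: 171 each.
    N10: 100+171 = 271 > 150
  N6 sheds 125 L/s to N10: 125 each.
    N10: 271+125 = 396 > 150
Round 5 — N10 seizes.
  N10 sheds 396 L/s: no online neighbours, lost.
No further seizures.

no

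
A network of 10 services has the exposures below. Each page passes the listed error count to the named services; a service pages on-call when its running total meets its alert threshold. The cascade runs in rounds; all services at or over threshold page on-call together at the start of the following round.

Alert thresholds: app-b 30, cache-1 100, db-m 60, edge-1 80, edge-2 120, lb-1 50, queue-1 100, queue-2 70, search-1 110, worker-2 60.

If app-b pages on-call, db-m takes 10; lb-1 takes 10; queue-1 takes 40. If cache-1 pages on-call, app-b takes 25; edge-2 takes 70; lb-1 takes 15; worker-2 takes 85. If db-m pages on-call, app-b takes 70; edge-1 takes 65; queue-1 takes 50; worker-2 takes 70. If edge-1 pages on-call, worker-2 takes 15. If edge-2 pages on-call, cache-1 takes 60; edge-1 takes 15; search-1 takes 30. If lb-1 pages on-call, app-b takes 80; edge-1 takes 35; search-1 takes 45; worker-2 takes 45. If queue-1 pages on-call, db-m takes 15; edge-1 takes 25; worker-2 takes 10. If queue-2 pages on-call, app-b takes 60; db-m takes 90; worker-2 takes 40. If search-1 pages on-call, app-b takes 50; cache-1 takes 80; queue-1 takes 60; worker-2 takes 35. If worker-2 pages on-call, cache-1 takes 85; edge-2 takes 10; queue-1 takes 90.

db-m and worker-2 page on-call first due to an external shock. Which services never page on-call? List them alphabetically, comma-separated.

Round 1 — db-m, worker-2 page on-call (initial).
  app-b: +70 → 70 ≥ 30
  cache-1: +85 → 85 < 100
  edge-1: +65 → 65 < 80
  edge-2: +10 → 10 < 120
  queue-1: +50+90 → 140 ≥ 100
Round 2 — app-b, queue-1 page on-call.
  edge-1: +25 → 90 ≥ 80
  lb-1: +10 → 10 < 50
Round 3 — edge-1 pages on-call.
No further pages.

cache-1, edge-2, lb-1, queue-2, search-1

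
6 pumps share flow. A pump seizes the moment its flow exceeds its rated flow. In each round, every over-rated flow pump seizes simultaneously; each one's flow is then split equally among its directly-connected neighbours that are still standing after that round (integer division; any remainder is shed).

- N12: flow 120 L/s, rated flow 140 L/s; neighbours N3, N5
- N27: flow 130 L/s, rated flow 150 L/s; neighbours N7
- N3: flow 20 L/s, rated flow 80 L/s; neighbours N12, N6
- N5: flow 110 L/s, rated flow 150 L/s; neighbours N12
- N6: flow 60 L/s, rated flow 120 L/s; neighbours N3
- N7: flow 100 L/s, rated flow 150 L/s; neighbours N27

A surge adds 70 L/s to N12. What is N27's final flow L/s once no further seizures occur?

130

Round 1 — N12 at 190 > 140. N12 seizes.
  N12 sheds 190 L/s to N3, N5: 95 each.
    N3: 20+95 = 115 > 80
    N5: 110+95 = 205 > 150
Round 2 — N3, N5 seize.
  N3 sheds 115 L/s to N6: 115 each.
    N6: 60+115 = 175 > 120
  N5 sheds 205 L/s: no online neighbours, lost.
Round 3 — N6 seizes.
  N6 sheds 175 L/s: no online neighbours, lost.
No further seizures.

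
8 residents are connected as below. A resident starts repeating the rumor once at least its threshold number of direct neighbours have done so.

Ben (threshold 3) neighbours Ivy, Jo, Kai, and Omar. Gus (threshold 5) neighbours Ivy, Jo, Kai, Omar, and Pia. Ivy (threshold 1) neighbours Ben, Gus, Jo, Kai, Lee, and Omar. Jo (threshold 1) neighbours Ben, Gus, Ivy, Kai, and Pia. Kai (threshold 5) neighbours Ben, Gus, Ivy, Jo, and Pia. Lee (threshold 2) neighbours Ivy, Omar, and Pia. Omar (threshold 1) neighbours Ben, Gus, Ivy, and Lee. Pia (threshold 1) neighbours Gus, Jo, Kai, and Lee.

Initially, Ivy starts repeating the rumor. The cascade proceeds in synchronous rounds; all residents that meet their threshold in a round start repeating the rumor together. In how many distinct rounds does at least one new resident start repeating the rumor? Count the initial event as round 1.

3

Round 1 — Ivy starts repeating the rumor (initial).
Round 2 — checking thresholds:
  Ben: 1 of 4 neighbours < 3, holds.
  Gus: 1 of 5 neighbours < 5, holds.
  Jo: 1 of 5 neighbours ≥ 1, starts repeating the rumor.
  Kai: 1 of 5 neighbours < 5, holds.
  Lee: 1 of 3 neighbours < 2, holds.
  Omar: 1 of 4 neighbours ≥ 1, starts repeating the rumor.
Round 3 — checking thresholds:
  Ben: 3 of 4 neighbours ≥ 3, starts repeating the rumor.
  Gus: 3 of 5 neighbours < 5, holds.
  Kai: 2 of 5 neighbours < 5, holds.
  Lee: 2 of 3 neighbours ≥ 2, starts repeating the rumor.
  Pia: 1 of 4 neighbours ≥ 1, starts repeating the rumor.
Round 4 — no new spreads; cascade stops.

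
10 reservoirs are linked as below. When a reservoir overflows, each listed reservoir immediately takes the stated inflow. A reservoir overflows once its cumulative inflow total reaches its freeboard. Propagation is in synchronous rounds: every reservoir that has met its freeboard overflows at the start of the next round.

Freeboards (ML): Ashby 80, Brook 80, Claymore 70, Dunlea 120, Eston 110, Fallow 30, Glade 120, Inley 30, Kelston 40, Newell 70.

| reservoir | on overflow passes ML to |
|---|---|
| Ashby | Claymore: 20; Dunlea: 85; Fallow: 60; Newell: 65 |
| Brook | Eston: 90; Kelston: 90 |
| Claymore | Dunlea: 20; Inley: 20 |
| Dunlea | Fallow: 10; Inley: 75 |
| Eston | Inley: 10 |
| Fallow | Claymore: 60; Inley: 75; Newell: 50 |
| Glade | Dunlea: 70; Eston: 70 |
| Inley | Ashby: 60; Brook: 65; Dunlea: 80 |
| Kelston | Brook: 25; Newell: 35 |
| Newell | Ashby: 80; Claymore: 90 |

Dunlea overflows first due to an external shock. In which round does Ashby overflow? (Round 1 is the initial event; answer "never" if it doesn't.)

Round 1 — Dunlea overflows (initial).
  Fallow: +10 → 10 < 30
  Inley: +75 → 75 ≥ 30
Round 2 — Inley overflows.
  Ashby: +60 → 60 < 80
  Brook: +65 → 65 < 80
No further overflows.

never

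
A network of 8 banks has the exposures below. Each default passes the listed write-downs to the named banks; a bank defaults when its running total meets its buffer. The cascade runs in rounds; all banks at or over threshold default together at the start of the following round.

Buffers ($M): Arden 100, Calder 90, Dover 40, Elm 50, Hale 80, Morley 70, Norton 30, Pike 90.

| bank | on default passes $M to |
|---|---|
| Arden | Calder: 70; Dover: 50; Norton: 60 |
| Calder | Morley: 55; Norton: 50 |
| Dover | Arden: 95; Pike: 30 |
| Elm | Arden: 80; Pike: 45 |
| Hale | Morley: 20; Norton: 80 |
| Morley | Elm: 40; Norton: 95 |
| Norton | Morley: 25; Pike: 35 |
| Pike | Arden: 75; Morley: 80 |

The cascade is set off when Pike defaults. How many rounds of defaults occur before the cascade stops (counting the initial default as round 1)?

Round 1 — Pike defaults (initial).
  Arden: +75 → 75 < 100
  Morley: +80 → 80 ≥ 70
Round 2 — Morley defaults.
  Elm: +40 → 40 < 50
  Norton: +95 → 95 ≥ 30
Round 3 — Norton defaults.
No further defaults.

3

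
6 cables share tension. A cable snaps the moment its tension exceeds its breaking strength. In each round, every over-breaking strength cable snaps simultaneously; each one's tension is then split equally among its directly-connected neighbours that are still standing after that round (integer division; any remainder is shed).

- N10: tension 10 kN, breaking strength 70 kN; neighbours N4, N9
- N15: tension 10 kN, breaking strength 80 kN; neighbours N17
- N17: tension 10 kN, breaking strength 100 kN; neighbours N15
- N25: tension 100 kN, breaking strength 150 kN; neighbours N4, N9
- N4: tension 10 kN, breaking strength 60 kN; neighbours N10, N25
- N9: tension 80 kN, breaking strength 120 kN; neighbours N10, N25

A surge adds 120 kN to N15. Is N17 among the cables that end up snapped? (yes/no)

yes

Round 1 — N15 at 130 > 80. N15 snaps.
  N15 sheds 130 kN to N17: 130 each.
    N17: 10+130 = 140 > 100
Round 2 — N17 snaps.
  N17 sheds 140 kN: no online neighbours, lost.
No further breaks.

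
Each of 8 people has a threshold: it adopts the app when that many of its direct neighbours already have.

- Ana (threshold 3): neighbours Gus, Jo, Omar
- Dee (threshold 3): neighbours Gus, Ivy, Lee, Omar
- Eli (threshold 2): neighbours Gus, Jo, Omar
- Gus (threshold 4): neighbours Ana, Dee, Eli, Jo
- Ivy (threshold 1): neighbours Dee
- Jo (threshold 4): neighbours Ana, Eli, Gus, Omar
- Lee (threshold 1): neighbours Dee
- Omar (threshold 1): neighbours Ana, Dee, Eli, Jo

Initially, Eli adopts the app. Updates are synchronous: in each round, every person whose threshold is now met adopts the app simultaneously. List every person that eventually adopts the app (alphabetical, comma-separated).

Eli, Omar

Round 1 — Eli adopts the app (initial).
Round 2 — checking thresholds:
  Gus: 1 of 4 neighbours < 4, holds.
  Jo: 1 of 4 neighbours < 4, holds.
  Omar: 1 of 4 neighbours ≥ 1, adopts the app.
Round 3 — no new adoptions; cascade stops.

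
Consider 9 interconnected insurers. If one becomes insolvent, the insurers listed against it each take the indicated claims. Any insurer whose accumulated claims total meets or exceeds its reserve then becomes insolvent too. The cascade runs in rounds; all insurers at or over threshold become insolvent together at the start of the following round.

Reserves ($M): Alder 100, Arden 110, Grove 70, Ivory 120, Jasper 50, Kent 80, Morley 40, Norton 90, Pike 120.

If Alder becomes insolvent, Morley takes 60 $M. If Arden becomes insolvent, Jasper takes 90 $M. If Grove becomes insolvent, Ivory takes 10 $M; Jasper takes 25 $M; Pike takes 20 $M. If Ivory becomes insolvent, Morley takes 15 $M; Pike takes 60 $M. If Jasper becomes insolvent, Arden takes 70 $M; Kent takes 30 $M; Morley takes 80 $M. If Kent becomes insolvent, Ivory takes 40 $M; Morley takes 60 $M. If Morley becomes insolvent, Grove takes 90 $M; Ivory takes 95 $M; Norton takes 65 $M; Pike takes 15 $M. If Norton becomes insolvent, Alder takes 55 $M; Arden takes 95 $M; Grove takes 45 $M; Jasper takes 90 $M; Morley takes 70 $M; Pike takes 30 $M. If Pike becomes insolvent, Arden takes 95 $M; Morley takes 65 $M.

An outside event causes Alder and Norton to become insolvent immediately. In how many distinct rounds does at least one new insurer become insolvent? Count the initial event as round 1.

3

Round 1 — Alder, Norton become insolvent (initial).
  Arden: +95 → 95 < 110
  Grove: +45 → 45 < 70
  Jasper: +90 → 90 ≥ 50
  Morley: +60+70 → 130 ≥ 40
  Pike: +30 → 30 < 120
Round 2 — Jasper, Morley become insolvent.
  Arden: +70 → 165 ≥ 110
  Grove: +90 → 135 ≥ 70
  Ivory: +95 → 95 < 120
  Kent: +30 → 30 < 80
  Pike: +15 → 45 < 120
Round 3 — Arden, Grove become insolvent.
  Ivory: +10 → 105 < 120
  Pike: +20 → 65 < 120
No further insolvencies.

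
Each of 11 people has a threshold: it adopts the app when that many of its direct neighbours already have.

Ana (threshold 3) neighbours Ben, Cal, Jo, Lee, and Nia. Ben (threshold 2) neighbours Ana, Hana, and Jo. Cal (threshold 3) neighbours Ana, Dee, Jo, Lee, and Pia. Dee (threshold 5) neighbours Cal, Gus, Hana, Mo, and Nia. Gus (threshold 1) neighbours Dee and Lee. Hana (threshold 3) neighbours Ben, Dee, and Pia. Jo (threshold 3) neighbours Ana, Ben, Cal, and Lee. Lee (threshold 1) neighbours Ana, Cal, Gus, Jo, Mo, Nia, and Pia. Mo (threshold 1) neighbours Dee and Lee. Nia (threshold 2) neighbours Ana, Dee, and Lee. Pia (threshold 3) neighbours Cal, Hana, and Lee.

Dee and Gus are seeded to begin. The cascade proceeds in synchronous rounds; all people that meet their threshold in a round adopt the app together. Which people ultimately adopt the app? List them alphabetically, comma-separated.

Round 1 — Dee, Gus adopt the app (initial).
Round 2 — checking thresholds:
  Cal: 1 of 5 neighbours < 3, not yet.
  Hana: 1 of 3 neighbours < 3, not yet.
  Lee: 1 of 7 neighbours ≥ 1, adopts the app.
  Mo: 1 of 2 neighbours ≥ 1, adopts the app.
  Nia: 1 of 3 neighbours < 2, not yet.
Round 3 — checking thresholds:
  Ana: 1 of 5 neighbours < 3, not yet.
  Cal: 2 of 5 neighbours < 3, not yet.
  Hana: 1 of 3 neighbours < 3, not yet.
  Jo: 1 of 4 neighbours < 3, not yet.
  Nia: 2 of 3 neighbours ≥ 2, adopts the app.
  Pia: 1 of 3 neighbours < 3, not yet.
Round 4 — no new adoptions; cascade stops.

Dee, Gus, Lee, Mo, Nia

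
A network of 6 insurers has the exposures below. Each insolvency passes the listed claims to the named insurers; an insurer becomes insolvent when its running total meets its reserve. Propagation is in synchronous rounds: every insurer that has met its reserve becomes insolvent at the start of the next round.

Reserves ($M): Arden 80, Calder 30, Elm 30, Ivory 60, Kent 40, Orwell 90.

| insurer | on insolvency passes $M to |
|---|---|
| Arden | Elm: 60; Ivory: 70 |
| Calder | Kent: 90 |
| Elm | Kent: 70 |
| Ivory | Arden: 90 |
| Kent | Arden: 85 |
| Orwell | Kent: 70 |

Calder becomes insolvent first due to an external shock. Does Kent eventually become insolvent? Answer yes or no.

Round 1 — Calder becomes insolvent (initial).
  Kent: +90 → 90 ≥ 40
Round 2 — Kent becomes insolvent.
  Arden: +85 → 85 ≥ 80
Round 3 — Arden becomes insolvent.
  Elm: +60 → 60 ≥ 30
  Ivory: +70 → 70 ≥ 60
Round 4 — Elm, Ivory become insolvent.
No further insolvencies.

yes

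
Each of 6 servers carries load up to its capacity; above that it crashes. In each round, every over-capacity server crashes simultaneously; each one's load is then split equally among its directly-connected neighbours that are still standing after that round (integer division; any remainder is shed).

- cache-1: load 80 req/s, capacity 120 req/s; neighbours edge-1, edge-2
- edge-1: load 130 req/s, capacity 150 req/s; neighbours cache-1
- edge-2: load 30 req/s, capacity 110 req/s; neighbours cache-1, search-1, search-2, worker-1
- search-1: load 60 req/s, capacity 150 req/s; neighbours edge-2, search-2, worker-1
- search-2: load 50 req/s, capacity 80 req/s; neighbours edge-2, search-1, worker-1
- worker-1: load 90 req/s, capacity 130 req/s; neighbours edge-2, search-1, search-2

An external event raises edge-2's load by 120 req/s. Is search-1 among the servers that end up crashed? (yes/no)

yes

Round 1 — edge-2 at 150 > 110. edge-2 crashes.
  edge-2 sheds 150 req/s to cache-1, search-1, search-2, worker-1: 37 each (2 lost).
    cache-1: 80+37 = 117 ≤ 120
    search-1: 60+37 = 97 ≤ 150
    search-2: 50+37 = 87 > 80
    worker-1: 90+37 = 127 ≤ 130
Round 2 — search-2 crashes.
  search-2 sheds 87 req/s to search-1, worker-1: 43 each (1 lost).
    search-1: 97+43 = 140 ≤ 150
    worker-1: 127+43 = 170 > 130
Round 3 — worker-1 crashes.
  worker-1 sheds 170 req/s to search-1: 170 each.
    search-1: 140+170 = 310 > 150
Round 4 — search-1 crashes.
  search-1 sheds 310 req/s: no online neighbours, lost.
No further crashes.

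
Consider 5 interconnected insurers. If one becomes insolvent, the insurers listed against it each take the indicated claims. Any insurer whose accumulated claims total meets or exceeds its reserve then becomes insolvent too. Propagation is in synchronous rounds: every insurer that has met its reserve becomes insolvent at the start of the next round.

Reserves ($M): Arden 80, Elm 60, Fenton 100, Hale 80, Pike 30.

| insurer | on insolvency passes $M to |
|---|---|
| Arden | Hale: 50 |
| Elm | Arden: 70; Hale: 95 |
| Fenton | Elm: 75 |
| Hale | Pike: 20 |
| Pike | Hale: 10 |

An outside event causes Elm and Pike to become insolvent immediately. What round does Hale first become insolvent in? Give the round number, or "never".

Round 1 — Elm, Pike become insolvent (initial).
  Arden: +70 → 70 < 80
  Hale: +95+10 → 105 ≥ 80
Round 2 — Hale becomes insolvent.
No further insolvencies.

2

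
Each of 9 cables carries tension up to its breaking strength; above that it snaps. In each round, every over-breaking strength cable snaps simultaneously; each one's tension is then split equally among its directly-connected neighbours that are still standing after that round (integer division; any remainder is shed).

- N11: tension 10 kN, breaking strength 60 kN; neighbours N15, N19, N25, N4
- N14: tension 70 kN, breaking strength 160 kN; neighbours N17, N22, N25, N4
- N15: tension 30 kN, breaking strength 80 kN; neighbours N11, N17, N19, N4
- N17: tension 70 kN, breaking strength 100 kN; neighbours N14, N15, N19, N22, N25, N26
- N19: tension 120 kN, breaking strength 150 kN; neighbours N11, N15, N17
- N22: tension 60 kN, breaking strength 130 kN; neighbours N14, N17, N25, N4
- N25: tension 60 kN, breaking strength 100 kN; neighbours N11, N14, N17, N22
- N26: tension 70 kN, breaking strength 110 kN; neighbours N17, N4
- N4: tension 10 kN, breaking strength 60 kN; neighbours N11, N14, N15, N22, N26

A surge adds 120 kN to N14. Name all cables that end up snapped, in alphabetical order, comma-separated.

N11, N14, N15, N17, N19, N22, N25, N26, N4

Round 1 — N14 at 190 > 160. N14 snaps.
  N14 sheds 190 kN to N17, N22, N25, N4: 47 each (2 lost).
    N17: 70+47 = 117 > 100
    N22: 60+47 = 107 ≤ 130
    N25: 60+47 = 107 > 100
    N4: 10+47 = 57 ≤ 60
Round 2 — N17, N25 snap.
  N17 sheds 117 kN to N15, N19, N22, N26: 29 each (1 lost).
    N15: 30+29 = 59 ≤ 80
    N19: 120+29 = 149 ≤ 150
    N22: 107+29 = 136 > 130
    N26: 70+29 = 99 ≤ 110
  N25 sheds 107 kN to N11, N22: 53 each (1 lost).
    N11: 10+53 = 63 > 60
    N22: 136+53 = 189 > 130
Round 3 — N11, N22 snap.
  N11 sheds 63 kN to N15, N19, N4: 21 each.
    N15: 59+21 = 80 ≤ 80
    N19: 149+21 = 170 > 150
    N4: 57+21 = 78 > 60
  N22 sheds 189 kN to N4: 189 each.
    N4: 78+189 = 267 > 60
Round 4 — N19, N4 snap.
  N19 sheds 170 kN to N15: 170 each.
    N15: 80+170 = 250 > 80
  N4 sheds 267 kN to N15, N26: 133 each (1 lost).
    N15: 250+133 = 383 > 80
    N26: 99+133 = 232 > 110
Round 5 — N15, N26 snap.
  N15 sheds 383 kN: no online neighbours, lost.
  N26 sheds 232 kN: no online neighbours, lost.
No further breaks.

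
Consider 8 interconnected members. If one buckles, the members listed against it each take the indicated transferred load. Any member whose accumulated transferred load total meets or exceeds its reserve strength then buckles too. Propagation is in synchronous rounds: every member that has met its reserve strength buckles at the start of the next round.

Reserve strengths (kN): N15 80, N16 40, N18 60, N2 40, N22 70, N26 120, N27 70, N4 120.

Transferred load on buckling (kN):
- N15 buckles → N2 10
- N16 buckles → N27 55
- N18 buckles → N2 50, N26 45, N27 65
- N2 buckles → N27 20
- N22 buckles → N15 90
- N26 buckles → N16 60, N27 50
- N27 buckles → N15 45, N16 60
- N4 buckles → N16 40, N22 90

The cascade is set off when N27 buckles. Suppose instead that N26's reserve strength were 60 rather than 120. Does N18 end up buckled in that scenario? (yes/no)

With N26's reserve strength at 60:
Round 1 — N27 buckles (initial).
  N15: +45 → 45 < 80
  N16: +60 → 60 ≥ 40
Round 2 — N16 buckles.
No further bucklings.

no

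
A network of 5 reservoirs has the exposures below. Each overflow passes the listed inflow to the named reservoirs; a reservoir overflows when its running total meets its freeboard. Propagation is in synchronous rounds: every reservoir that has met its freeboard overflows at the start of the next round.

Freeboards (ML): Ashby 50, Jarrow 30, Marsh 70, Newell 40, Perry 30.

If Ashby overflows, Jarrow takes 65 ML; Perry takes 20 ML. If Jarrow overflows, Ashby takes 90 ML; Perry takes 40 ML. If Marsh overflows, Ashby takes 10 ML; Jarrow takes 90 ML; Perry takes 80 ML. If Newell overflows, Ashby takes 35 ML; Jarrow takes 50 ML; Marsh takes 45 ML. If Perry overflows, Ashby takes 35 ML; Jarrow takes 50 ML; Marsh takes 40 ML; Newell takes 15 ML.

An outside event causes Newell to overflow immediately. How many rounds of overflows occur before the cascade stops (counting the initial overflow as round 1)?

4

Round 1 — Newell overflows (initial).
  Ashby: +35 → 35 < 50
  Jarrow: +50 → 50 ≥ 30
  Marsh: +45 → 45 < 70
Round 2 — Jarrow overflows.
  Ashby: +90 → 125 ≥ 50
  Perry: +40 → 40 ≥ 30
Round 3 — Ashby, Perry overflow.
  Marsh: +40 → 85 ≥ 70
Round 4 — Marsh overflows.
No further overflows.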